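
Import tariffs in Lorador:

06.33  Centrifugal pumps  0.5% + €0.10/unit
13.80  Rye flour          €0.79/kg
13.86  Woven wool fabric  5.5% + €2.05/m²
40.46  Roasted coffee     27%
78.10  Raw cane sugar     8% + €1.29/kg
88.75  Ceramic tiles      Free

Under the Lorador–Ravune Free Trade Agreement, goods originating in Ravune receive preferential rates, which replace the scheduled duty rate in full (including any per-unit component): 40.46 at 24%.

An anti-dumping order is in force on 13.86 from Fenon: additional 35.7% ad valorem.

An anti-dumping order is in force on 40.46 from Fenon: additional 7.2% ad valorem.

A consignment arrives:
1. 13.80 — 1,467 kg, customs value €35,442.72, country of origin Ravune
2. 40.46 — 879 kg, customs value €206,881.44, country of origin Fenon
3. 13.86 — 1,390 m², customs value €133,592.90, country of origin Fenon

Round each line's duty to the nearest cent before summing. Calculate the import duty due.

€129,802.15

Line 1 (13.80, Ravune, 1,467 kg, €35,442.72):
Base rate for 13.80 is €0.79/kg.
Origin Ravune is the FTA partner but 13.80 is not on the preference list; base rate stands.
Duty = 1,467 × €0.79 = €1,158.93.
Line 2 (40.46, Fenon, 879 kg, €206,881.44):
Base rate for 40.46 is 27%.
40.46 has an FTA preferential rate, but origin Fenon is not Ravune; base rate stands.
Additional duty on 40.46 from Fenon: +7.2%. Applied ad valorem rate: 27% + 7.2% = 34.2%.
Duty = €206,881.44 × 34.2% = €70,753.45.
Line 3 (13.86, Fenon, 1,390 m², €133,592.90):
Base rate for 13.86 is 5.5% + €2.05/m².
Additional duty on 13.86 from Fenon: +35.7%. Applied ad valorem rate: 5.5% + 35.7% = 41.2%.
Duty = €133,592.90 × 41.2% + 1,390 × €2.05 = €57,889.77.
Total = €1,158.93 + €70,753.45 + €57,889.77 = €129,802.15.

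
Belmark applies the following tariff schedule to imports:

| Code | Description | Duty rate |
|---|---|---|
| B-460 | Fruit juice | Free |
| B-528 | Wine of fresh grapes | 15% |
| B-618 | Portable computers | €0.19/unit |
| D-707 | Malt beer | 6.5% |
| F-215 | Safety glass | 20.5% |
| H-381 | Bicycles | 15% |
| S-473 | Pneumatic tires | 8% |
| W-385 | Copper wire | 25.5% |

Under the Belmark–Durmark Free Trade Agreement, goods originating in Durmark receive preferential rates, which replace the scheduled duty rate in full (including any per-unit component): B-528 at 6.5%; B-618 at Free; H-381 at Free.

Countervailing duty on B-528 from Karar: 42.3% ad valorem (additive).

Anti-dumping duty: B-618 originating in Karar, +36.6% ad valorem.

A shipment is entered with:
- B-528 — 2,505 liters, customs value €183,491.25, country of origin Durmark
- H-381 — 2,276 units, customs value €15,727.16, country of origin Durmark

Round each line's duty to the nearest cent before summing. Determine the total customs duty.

€11,926.93

Line 1 (B-528, Durmark, 2,505 liters, €183,491.25):
Base rate for B-528 is 15%.
Origin Durmark qualifies under the Belmark–Durmark agreement and B-528 is covered: preferential rate 6.5% applies instead.
The additional-duty order on B-528 targets Karar, not Durmark; it does not apply.
Duty = €183,491.25 × 6.5% = €11,926.93.
Line 2 (H-381, Durmark, 2,276 units, €15,727.16):
Base rate for H-381 is 15%.
Origin Durmark qualifies under the Belmark–Durmark agreement and H-381 is covered: preferential rate Free applies instead.
Duty = €15,727.16 × 0% = €0.00.
Total = €11,926.93 + €0.00 = €11,926.93.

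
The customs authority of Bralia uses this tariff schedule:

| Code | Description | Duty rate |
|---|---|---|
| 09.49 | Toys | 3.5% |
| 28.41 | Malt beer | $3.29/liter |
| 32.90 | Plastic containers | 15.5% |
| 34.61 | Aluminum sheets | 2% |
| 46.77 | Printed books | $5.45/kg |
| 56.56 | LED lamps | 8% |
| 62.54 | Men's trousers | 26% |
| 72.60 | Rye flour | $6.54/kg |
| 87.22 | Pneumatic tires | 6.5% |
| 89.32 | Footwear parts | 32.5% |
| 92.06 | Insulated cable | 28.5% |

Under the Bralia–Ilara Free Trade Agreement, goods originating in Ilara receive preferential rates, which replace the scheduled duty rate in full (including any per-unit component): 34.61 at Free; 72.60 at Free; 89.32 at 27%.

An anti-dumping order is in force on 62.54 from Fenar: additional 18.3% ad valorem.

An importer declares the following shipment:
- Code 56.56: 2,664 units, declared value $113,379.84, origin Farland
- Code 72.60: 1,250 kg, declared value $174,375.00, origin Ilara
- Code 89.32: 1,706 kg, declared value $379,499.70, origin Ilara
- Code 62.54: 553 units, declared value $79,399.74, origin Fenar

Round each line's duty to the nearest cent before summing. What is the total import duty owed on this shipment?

Line 1 (56.56, Farland, 2,664 units, $113,379.84):
Base rate for 56.56 is 8%.
Duty = $113,379.84 × 8% = $9,070.39.
Line 2 (72.60, Ilara, 1,250 kg, $174,375.00):
Base rate for 72.60 is $6.54/kg.
Origin Ilara qualifies under the Bralia–Ilara agreement and 72.60 is covered: preferential rate Free applies instead.
Duty = $174,375.00 × 0% = $0.00.
Line 3 (89.32, Ilara, 1,706 kg, $379,499.70):
Base rate for 89.32 is 32.5%.
Origin Ilara qualifies under the Bralia–Ilara agreement and 89.32 is covered: preferential rate 27% applies instead.
Duty = $379,499.70 × 27% = $102,464.92.
Line 4 (62.54, Fenar, 553 units, $79,399.74):
Base rate for 62.54 is 26%.
Additional duty on 62.54 from Fenar: +18.3%. Applied ad valorem rate: 26% + 18.3% = 44.3%.
Duty = $79,399.74 × 44.3% = $35,174.08.
Total = $9,070.39 + $0.00 + $102,464.92 + $35,174.08 = $146,709.39.

$146,709.39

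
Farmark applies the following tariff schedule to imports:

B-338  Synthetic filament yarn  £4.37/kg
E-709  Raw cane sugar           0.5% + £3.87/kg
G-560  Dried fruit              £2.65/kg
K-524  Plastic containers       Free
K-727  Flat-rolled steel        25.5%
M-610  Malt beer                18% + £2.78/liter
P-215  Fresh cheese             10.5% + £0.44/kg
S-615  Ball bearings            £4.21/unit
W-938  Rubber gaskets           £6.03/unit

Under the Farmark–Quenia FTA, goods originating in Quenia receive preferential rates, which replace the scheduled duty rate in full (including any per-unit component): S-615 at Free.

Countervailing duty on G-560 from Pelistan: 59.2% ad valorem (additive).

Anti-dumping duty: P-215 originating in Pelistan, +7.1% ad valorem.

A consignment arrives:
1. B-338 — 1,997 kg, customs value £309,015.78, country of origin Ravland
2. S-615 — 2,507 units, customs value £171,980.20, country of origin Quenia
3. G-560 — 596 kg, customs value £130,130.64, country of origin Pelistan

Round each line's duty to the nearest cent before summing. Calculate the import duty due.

£87,343.63

Line 1 (B-338, Ravland, 1,997 kg, £309,015.78):
Base rate for B-338 is £4.37/kg.
Duty = 1,997 × £4.37 = £8,726.89.
Line 2 (S-615, Quenia, 2,507 units, £171,980.20):
Base rate for S-615 is £4.21/unit.
Origin Quenia qualifies under the Farmark–Quenia agreement and S-615 is covered: preferential rate Free applies instead.
Duty = £171,980.20 × 0% = £0.00.
Line 3 (G-560, Pelistan, 596 kg, £130,130.64):
Base rate for G-560 is £2.65/kg.
Additional duty on G-560 from Pelistan: +59.2% ad valorem. Applied ad valorem rate = 59.2%.
Duty = £130,130.64 × 59.2% + 596 × £2.65 = £78,616.74.
Total = £8,726.89 + £0.00 + £78,616.74 = £87,343.63.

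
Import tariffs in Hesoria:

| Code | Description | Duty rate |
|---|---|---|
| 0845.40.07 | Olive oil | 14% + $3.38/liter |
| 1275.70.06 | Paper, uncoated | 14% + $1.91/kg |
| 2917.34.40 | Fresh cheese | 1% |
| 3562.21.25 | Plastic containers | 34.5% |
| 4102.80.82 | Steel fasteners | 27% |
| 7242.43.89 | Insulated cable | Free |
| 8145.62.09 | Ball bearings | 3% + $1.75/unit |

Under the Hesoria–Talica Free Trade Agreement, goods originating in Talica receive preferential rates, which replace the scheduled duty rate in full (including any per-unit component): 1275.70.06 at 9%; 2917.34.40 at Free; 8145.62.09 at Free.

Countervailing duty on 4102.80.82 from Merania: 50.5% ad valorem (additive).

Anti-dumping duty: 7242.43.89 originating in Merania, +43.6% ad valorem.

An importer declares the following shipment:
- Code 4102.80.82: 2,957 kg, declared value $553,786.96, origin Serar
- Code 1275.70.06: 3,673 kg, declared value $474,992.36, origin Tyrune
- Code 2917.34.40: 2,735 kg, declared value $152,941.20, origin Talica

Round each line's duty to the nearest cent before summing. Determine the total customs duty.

Line 1 (4102.80.82, Serar, 2,957 kg, $553,786.96):
Base rate for 4102.80.82 is 27%.
The additional-duty order on 4102.80.82 targets Merania, not Serar; it does not apply.
Duty = $553,786.96 × 27% = $149,522.48.
Line 2 (1275.70.06, Tyrune, 3,673 kg, $474,992.36):
Base rate for 1275.70.06 is 14% + $1.91/kg.
1275.70.06 has an FTA preferential rate, but origin Tyrune is not Talica; base rate stands.
Duty = $474,992.36 × 14% + 3,673 × $1.91 = $73,514.36.
Line 3 (2917.34.40, Talica, 2,735 kg, $152,941.20):
Base rate for 2917.34.40 is 1%.
Origin Talica qualifies under the Hesoria–Talica agreement and 2917.34.40 is covered: preferential rate Free applies instead.
Duty = $152,941.20 × 0% = $0.00.
Total = $149,522.48 + $73,514.36 + $0.00 = $223,036.84.

$223,036.84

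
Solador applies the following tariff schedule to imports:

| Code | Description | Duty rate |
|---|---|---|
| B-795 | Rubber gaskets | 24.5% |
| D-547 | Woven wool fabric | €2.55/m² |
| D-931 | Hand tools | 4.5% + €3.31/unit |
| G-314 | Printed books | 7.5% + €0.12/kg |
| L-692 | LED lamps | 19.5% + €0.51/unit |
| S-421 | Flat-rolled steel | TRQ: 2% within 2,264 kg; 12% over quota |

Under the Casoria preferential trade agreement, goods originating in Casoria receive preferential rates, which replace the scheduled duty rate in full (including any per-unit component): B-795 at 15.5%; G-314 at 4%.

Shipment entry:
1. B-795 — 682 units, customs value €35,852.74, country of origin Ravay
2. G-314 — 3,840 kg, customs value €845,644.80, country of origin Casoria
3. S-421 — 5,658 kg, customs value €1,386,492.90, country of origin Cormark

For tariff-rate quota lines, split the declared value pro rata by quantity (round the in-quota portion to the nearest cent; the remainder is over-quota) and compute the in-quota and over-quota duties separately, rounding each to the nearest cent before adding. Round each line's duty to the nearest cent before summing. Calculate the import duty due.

Line 1 (B-795, Ravay, 682 units, €35,852.74):
Base rate for B-795 is 24.5%.
B-795 has an FTA preferential rate, but origin Ravay is not Casoria; base rate stands.
Duty = €35,852.74 × 24.5% = €8,783.92.
Line 2 (G-314, Casoria, 3,840 kg, €845,644.80):
Base rate for G-314 is 7.5% + €0.12/kg.
Origin Casoria qualifies under the Solador–Casoria agreement and G-314 is covered: preferential rate 4% applies instead.
Duty = €845,644.80 × 4% = €33,825.79.
Line 3 (S-421, Cormark, 5,658 kg, €1,386,492.90):
Code S-421 is under a tariff-rate quota (threshold 2,264 kg). In-quota: 2,264 kg at 2%; over-quota: 3,394 kg at 12%.
Pro-rata value split: in-quota = €1,386,492.90 × 2,264/5,658 = €554,793.20; over-quota = €1,386,492.90 − €554,793.20 = €831,699.70.
In-quota duty = €554,793.20 × 2% = €11,095.86. Over-quota duty = €831,699.70 × 12% = €99,803.96.
Line duty = €11,095.86 + €99,803.96 = €110,899.82.
Total = €8,783.92 + €33,825.79 + €110,899.82 = €153,509.53.

€153,509.53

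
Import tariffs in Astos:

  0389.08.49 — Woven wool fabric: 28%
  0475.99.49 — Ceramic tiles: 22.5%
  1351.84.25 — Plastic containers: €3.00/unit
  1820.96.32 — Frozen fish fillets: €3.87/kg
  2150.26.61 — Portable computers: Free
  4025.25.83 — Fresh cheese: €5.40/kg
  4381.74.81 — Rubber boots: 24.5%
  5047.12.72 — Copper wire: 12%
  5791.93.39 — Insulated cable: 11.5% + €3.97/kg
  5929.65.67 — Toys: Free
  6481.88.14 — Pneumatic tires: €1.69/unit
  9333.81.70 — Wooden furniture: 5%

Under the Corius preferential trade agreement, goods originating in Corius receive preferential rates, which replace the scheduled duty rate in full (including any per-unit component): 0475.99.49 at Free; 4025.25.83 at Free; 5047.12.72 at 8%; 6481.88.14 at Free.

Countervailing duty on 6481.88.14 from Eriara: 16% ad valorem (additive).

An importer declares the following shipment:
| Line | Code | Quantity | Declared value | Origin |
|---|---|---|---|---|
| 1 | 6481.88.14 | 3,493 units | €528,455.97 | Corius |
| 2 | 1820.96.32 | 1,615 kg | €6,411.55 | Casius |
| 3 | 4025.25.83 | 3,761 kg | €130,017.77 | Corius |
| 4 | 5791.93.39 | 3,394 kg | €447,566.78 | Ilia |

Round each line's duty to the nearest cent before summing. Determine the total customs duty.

Line 1 (6481.88.14, Corius, 3,493 units, €528,455.97):
Base rate for 6481.88.14 is €1.69/unit.
Origin Corius qualifies under the Astos–Corius agreement and 6481.88.14 is covered: preferential rate Free applies instead.
The additional-duty order on 6481.88.14 targets Eriara, not Corius; it does not apply.
Duty = €528,455.97 × 0% = €0.00.
Line 2 (1820.96.32, Casius, 1,615 kg, €6,411.55):
Base rate for 1820.96.32 is €3.87/kg.
Duty = 1,615 × €3.87 = €6,250.05.
Line 3 (4025.25.83, Corius, 3,761 kg, €130,017.77):
Base rate for 4025.25.83 is €5.40/kg.
Origin Corius qualifies under the Astos–Corius agreement and 4025.25.83 is covered: preferential rate Free applies instead.
Duty = €130,017.77 × 0% = €0.00.
Line 4 (5791.93.39, Ilia, 3,394 kg, €447,566.78):
Base rate for 5791.93.39 is 11.5% + €3.97/kg.
Duty = €447,566.78 × 11.5% + 3,394 × €3.97 = €64,944.36.
Total = €0.00 + €6,250.05 + €0.00 + €64,944.36 = €71,194.41.

€71,194.41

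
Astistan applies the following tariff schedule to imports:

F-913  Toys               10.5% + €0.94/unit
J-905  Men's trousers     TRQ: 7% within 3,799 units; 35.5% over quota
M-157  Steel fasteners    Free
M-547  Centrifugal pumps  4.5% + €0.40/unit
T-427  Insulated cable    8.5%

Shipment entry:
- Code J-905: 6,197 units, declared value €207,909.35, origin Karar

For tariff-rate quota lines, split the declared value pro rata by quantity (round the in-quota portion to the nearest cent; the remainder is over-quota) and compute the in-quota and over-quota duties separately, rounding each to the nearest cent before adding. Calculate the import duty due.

Line 1 (J-905, Karar, 6,197 units, €207,909.35):
Code J-905 is under a tariff-rate quota (threshold 3,799 units). In-quota: 3,799 units at 7%; over-quota: 2,398 units at 35.5%.
Pro-rata value split: in-quota = €207,909.35 × 3,799/6,197 = €127,456.45; over-quota = €207,909.35 − €127,456.45 = €80,452.90.
In-quota duty = €127,456.45 × 7% = €8,921.95. Over-quota duty = €80,452.90 × 35.5% = €28,560.78.
Line duty = €8,921.95 + €28,560.78 = €37,482.73.

€37,482.73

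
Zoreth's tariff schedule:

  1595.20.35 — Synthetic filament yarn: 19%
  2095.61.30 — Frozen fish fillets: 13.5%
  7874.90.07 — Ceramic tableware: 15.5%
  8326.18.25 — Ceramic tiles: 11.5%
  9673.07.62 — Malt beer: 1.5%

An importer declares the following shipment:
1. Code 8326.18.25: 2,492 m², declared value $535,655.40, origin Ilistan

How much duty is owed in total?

$61,600.37

Line 1 (8326.18.25, Ilistan, 2,492 m², $535,655.40):
Base rate for 8326.18.25 is 11.5%.
Duty = $535,655.40 × 11.5% = $61,600.37.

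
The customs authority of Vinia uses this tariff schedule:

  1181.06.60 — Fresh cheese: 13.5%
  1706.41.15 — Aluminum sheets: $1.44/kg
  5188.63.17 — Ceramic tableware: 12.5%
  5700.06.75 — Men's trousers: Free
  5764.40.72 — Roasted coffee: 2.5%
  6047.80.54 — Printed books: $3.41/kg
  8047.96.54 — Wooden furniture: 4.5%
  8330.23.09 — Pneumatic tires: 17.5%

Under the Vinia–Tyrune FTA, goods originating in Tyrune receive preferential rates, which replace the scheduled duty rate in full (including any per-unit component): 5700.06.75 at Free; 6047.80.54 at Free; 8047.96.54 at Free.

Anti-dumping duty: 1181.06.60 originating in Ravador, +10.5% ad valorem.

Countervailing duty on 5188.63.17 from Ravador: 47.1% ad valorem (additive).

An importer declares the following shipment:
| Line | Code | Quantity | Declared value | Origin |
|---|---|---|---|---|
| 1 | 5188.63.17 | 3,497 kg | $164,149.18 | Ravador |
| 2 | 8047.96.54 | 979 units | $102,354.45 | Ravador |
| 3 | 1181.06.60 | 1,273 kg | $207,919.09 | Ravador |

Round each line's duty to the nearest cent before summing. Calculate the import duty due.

Line 1 (5188.63.17, Ravador, 3,497 kg, $164,149.18):
Base rate for 5188.63.17 is 12.5%.
Additional duty on 5188.63.17 from Ravador: +47.1%. Applied ad valorem rate: 12.5% + 47.1% = 59.6%.
Duty = $164,149.18 × 59.6% = $97,832.91.
Line 2 (8047.96.54, Ravador, 979 units, $102,354.45):
Base rate for 8047.96.54 is 4.5%.
8047.96.54 has an FTA preferential rate, but origin Ravador is not Tyrune; base rate stands.
Duty = $102,354.45 × 4.5% = $4,605.95.
Line 3 (1181.06.60, Ravador, 1,273 kg, $207,919.09):
Base rate for 1181.06.60 is 13.5%.
Additional duty on 1181.06.60 from Ravador: +10.5%. Applied ad valorem rate: 13.5% + 10.5% = 24%.
Duty = $207,919.09 × 24% = $49,900.58.
Total = $97,832.91 + $4,605.95 + $49,900.58 = $152,339.44.

$152,339.44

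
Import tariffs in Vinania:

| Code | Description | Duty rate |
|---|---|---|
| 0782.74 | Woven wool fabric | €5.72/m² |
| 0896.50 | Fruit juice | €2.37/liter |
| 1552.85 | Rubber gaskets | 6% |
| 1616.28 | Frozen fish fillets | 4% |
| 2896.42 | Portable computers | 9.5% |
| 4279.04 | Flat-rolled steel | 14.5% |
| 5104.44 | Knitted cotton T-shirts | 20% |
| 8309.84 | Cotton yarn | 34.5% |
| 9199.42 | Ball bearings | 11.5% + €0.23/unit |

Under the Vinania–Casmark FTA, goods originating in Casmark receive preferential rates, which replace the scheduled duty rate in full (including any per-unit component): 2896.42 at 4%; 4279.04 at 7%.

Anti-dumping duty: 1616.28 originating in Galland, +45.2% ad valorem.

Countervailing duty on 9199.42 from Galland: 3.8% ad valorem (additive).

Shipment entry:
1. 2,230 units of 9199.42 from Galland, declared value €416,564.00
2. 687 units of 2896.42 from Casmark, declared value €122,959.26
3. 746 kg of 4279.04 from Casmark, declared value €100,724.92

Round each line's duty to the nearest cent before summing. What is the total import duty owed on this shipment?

€76,216.30

Line 1 (9199.42, Galland, 2,230 units, €416,564.00):
Base rate for 9199.42 is 11.5% + €0.23/unit.
Additional duty on 9199.42 from Galland: +3.8%. Applied ad valorem rate: 11.5% + 3.8% = 15.3%.
Duty = €416,564.00 × 15.3% + 2,230 × €0.23 = €64,247.19.
Line 2 (2896.42, Casmark, 687 units, €122,959.26):
Base rate for 2896.42 is 9.5%.
Origin Casmark qualifies under the Vinania–Casmark agreement and 2896.42 is covered: preferential rate 4% applies instead.
Duty = €122,959.26 × 4% = €4,918.37.
Line 3 (4279.04, Casmark, 746 kg, €100,724.92):
Base rate for 4279.04 is 14.5%.
Origin Casmark qualifies under the Vinania–Casmark agreement and 4279.04 is covered: preferential rate 7% applies instead.
Duty = €100,724.92 × 7% = €7,050.74.
Total = €64,247.19 + €4,918.37 + €7,050.74 = €76,216.30.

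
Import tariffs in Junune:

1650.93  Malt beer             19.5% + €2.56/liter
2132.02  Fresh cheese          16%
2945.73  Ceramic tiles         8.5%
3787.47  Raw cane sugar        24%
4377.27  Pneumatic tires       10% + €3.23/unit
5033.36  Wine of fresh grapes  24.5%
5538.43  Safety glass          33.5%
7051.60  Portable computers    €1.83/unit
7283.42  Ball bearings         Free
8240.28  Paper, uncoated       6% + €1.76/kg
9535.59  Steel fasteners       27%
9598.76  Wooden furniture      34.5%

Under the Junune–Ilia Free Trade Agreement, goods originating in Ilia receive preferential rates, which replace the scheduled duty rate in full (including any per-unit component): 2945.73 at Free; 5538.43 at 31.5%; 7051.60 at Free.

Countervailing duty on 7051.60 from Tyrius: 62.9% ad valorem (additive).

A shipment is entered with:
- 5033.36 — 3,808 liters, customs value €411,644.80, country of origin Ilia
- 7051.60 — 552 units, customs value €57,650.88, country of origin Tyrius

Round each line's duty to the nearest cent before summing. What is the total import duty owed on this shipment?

Line 1 (5033.36, Ilia, 3,808 liters, €411,644.80):
Base rate for 5033.36 is 24.5%.
Origin Ilia is the FTA partner but 5033.36 is not on the preference list; base rate stands.
Duty = €411,644.80 × 24.5% = €100,852.98.
Line 2 (7051.60, Tyrius, 552 units, €57,650.88):
Base rate for 7051.60 is €1.83/unit.
7051.60 has an FTA preferential rate, but origin Tyrius is not Ilia; base rate stands.
Additional duty on 7051.60 from Tyrius: +62.9% ad valorem. Applied ad valorem rate = 62.9%.
Duty = €57,650.88 × 62.9% + 552 × €1.83 = €37,272.56.
Total = €100,852.98 + €37,272.56 = €138,125.54.

€138,125.54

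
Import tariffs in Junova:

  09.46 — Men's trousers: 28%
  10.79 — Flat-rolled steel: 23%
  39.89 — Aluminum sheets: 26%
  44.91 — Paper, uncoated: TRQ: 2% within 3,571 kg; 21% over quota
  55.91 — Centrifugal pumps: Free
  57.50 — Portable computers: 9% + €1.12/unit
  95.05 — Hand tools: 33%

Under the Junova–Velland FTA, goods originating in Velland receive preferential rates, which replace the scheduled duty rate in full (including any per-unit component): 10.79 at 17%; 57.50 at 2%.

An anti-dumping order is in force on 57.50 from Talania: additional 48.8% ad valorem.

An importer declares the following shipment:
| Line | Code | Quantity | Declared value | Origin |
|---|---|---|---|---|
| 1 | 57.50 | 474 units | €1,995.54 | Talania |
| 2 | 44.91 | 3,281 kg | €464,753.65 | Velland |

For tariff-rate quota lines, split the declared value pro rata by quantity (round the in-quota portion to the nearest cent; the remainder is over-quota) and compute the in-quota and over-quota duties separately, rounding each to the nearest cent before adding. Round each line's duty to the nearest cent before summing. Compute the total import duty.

Line 1 (57.50, Talania, 474 units, €1,995.54):
Base rate for 57.50 is 9% + €1.12/unit.
57.50 has an FTA preferential rate, but origin Talania is not Velland; base rate stands.
Additional duty on 57.50 from Talania: +48.8%. Applied ad valorem rate: 9% + 48.8% = 57.8%.
Duty = €1,995.54 × 57.8% + 474 × €1.12 = €1,684.30.
Line 2 (44.91, Velland, 3,281 kg, €464,753.65):
Code 44.91 is under a tariff-rate quota (threshold 3,571 kg). Quantity 3,281 kg is within the quota, so the in-quota rate 2% applies to the full value.
Duty = €464,753.65 × 2% = €9,295.07.
Total = €1,684.30 + €9,295.07 = €10,979.37.

€10,979.37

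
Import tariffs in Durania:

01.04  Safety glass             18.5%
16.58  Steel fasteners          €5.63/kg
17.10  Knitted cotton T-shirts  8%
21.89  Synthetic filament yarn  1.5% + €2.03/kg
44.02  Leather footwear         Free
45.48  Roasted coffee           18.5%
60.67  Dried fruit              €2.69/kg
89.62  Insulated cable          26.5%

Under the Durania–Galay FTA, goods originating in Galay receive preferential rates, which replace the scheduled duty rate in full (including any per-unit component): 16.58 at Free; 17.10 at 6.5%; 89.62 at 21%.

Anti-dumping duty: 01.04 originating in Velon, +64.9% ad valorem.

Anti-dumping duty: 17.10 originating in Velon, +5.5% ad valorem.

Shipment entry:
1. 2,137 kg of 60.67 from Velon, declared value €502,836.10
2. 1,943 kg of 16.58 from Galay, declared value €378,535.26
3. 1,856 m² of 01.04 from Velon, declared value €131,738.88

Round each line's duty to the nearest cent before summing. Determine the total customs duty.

€115,618.76

Line 1 (60.67, Velon, 2,137 kg, €502,836.10):
Base rate for 60.67 is €2.69/kg.
Duty = 2,137 × €2.69 = €5,748.53.
Line 2 (16.58, Galay, 1,943 kg, €378,535.26):
Base rate for 16.58 is €5.63/kg.
Origin Galay qualifies under the Durania–Galay agreement and 16.58 is covered: preferential rate Free applies instead.
Duty = €378,535.26 × 0% = €0.00.
Line 3 (01.04, Velon, 1,856 m², €131,738.88):
Base rate for 01.04 is 18.5%.
Additional duty on 01.04 from Velon: +64.9%. Applied ad valorem rate: 18.5% + 64.9% = 83.4%.
Duty = €131,738.88 × 83.4% = €109,870.23.
Total = €5,748.53 + €0.00 + €109,870.23 = €115,618.76.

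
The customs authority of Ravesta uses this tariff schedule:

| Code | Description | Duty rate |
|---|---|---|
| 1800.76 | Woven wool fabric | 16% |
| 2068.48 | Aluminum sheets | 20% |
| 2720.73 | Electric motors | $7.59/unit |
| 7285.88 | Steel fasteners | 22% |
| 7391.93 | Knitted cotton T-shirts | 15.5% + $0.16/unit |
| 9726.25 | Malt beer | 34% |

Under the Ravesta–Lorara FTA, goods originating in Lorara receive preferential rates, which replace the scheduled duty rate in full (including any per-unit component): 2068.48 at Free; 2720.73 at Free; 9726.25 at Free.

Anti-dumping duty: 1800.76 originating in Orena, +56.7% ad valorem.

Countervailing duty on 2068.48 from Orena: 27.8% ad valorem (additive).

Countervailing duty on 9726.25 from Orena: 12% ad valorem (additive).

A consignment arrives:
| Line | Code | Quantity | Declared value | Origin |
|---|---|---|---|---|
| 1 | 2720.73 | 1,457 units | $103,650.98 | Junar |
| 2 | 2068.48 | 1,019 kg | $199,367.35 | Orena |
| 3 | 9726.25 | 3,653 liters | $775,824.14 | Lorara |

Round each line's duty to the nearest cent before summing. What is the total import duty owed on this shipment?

$106,356.22

Line 1 (2720.73, Junar, 1,457 units, $103,650.98):
Base rate for 2720.73 is $7.59/unit.
2720.73 has an FTA preferential rate, but origin Junar is not Lorara; base rate stands.
Duty = 1,457 × $7.59 = $11,058.63.
Line 2 (2068.48, Orena, 1,019 kg, $199,367.35):
Base rate for 2068.48 is 20%.
2068.48 has an FTA preferential rate, but origin Orena is not Lorara; base rate stands.
Additional duty on 2068.48 from Orena: +27.8%. Applied ad valorem rate: 20% + 27.8% = 47.8%.
Duty = $199,367.35 × 47.8% = $95,297.59.
Line 3 (9726.25, Lorara, 3,653 liters, $775,824.14):
Base rate for 9726.25 is 34%.
Origin Lorara qualifies under the Ravesta–Lorara agreement and 9726.25 is covered: preferential rate Free applies instead.
The additional-duty order on 9726.25 targets Orena, not Lorara; it does not apply.
Duty = $775,824.14 × 0% = $0.00.
Total = $11,058.63 + $95,297.59 + $0.00 = $106,356.22.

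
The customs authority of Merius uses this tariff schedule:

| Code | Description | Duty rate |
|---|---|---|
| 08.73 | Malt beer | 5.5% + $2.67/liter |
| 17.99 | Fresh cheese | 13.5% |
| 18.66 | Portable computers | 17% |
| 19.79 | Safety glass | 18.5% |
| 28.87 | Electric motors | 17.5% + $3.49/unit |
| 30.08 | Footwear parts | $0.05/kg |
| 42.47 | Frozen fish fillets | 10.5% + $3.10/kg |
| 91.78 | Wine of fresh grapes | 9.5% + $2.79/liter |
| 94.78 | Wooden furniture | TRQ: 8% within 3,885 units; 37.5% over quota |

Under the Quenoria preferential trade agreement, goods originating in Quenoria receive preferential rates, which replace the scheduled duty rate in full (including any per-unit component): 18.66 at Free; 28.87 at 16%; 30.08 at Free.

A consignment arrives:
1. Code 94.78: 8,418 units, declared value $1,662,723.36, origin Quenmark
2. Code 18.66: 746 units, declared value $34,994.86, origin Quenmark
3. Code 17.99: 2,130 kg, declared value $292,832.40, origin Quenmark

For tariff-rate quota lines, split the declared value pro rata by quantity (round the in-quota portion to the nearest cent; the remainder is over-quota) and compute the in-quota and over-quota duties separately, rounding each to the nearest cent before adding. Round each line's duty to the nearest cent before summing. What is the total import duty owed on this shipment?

Line 1 (94.78, Quenmark, 8,418 units, $1,662,723.36):
Code 94.78 is under a tariff-rate quota (threshold 3,885 units). In-quota: 3,885 units at 8%; over-quota: 4,533 units at 37.5%.
Pro-rata value split: in-quota = $1,662,723.36 × 3,885/8,418 = $767,365.20; over-quota = $1,662,723.36 − $767,365.20 = $895,358.16.
In-quota duty = $767,365.20 × 8% = $61,389.22. Over-quota duty = $895,358.16 × 37.5% = $335,759.31.
Line duty = $61,389.22 + $335,759.31 = $397,148.53.
Line 2 (18.66, Quenmark, 746 units, $34,994.86):
Base rate for 18.66 is 17%.
18.66 has an FTA preferential rate, but origin Quenmark is not Quenoria; base rate stands.
Duty = $34,994.86 × 17% = $5,949.13.
Line 3 (17.99, Quenmark, 2,130 kg, $292,832.40):
Base rate for 17.99 is 13.5%.
Duty = $292,832.40 × 13.5% = $39,532.37.
Total = $397,148.53 + $5,949.13 + $39,532.37 = $442,630.03.

$442,630.03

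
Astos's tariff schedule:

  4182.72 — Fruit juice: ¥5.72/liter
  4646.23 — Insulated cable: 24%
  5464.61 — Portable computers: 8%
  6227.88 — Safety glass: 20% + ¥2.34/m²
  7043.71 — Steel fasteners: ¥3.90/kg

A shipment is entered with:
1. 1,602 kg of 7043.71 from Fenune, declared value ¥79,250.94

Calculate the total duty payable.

¥6,247.80

Line 1 (7043.71, Fenune, 1,602 kg, ¥79,250.94):
Base rate for 7043.71 is ¥3.90/kg.
Duty = 1,602 × ¥3.90 = ¥6,247.80.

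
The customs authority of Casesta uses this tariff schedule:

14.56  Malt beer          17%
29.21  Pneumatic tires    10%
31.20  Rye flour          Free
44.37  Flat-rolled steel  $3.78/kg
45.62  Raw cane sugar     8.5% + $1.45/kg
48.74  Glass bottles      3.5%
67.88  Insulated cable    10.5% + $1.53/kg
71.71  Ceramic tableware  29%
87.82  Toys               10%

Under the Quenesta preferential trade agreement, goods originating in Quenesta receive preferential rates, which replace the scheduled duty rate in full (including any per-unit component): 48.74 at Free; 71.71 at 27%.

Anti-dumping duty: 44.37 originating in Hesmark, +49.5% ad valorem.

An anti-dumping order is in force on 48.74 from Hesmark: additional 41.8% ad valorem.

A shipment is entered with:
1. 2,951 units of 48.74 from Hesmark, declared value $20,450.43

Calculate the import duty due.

Line 1 (48.74, Hesmark, 2,951 units, $20,450.43):
Base rate for 48.74 is 3.5%.
48.74 has an FTA preferential rate, but origin Hesmark is not Quenesta; base rate stands.
Additional duty on 48.74 from Hesmark: +41.8%. Applied ad valorem rate: 3.5% + 41.8% = 45.3%.
Duty = $20,450.43 × 45.3% = $9,264.04.

$9,264.04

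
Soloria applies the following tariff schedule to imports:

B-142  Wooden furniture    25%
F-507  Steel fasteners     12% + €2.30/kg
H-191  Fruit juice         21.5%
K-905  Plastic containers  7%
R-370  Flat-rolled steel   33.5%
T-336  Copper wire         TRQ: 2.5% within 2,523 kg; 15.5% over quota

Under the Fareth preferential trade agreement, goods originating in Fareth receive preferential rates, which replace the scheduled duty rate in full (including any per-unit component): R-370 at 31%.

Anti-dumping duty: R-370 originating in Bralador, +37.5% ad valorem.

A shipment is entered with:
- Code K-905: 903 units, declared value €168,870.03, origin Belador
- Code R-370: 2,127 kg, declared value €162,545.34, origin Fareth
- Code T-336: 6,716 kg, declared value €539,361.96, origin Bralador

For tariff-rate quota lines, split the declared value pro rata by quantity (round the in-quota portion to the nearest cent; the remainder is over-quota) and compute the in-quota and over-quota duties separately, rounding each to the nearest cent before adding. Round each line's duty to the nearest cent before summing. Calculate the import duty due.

€119,470.18

Line 1 (K-905, Belador, 903 units, €168,870.03):
Base rate for K-905 is 7%.
Duty = €168,870.03 × 7% = €11,820.90.
Line 2 (R-370, Fareth, 2,127 kg, €162,545.34):
Base rate for R-370 is 33.5%.
Origin Fareth qualifies under the Soloria–Fareth agreement and R-370 is covered: preferential rate 31% applies instead.
The additional-duty order on R-370 targets Bralador, not Fareth; it does not apply.
Duty = €162,545.34 × 31% = €50,389.06.
Line 3 (T-336, Bralador, 6,716 kg, €539,361.96):
Code T-336 is under a tariff-rate quota (threshold 2,523 kg). In-quota: 2,523 kg at 2.5%; over-quota: 4,193 kg at 15.5%.
Pro-rata value split: in-quota = €539,361.96 × 2,523/6,716 = €202,622.13; over-quota = €539,361.96 − €202,622.13 = €336,739.83.
In-quota duty = €202,622.13 × 2.5% = €5,065.55. Over-quota duty = €336,739.83 × 15.5% = €52,194.67.
Line duty = €5,065.55 + €52,194.67 = €57,260.22.
Total = €11,820.90 + €50,389.06 + €57,260.22 = €119,470.18.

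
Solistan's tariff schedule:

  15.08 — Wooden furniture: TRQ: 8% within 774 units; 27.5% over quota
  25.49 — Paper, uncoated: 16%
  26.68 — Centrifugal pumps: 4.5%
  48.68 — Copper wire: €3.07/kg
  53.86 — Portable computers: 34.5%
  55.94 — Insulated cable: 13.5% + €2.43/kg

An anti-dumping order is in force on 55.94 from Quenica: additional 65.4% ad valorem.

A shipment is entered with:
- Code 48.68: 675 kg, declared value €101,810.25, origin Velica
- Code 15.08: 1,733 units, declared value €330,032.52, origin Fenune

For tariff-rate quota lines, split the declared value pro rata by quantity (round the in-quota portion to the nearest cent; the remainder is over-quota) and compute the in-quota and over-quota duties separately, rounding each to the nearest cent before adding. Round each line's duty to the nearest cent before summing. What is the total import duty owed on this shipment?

€64,088.08

Line 1 (48.68, Velica, 675 kg, €101,810.25):
Base rate for 48.68 is €3.07/kg.
Duty = 675 × €3.07 = €2,072.25.
Line 2 (15.08, Fenune, 1,733 units, €330,032.52):
Code 15.08 is under a tariff-rate quota (threshold 774 units). In-quota: 774 units at 8%; over-quota: 959 units at 27.5%.
Pro-rata value split: in-quota = €330,032.52 × 774/1,733 = €147,400.56; over-quota = €330,032.52 − €147,400.56 = €182,631.96.
In-quota duty = €147,400.56 × 8% = €11,792.04. Over-quota duty = €182,631.96 × 27.5% = €50,223.79.
Line duty = €11,792.04 + €50,223.79 = €62,015.83.
Total = €2,072.25 + €62,015.83 = €64,088.08.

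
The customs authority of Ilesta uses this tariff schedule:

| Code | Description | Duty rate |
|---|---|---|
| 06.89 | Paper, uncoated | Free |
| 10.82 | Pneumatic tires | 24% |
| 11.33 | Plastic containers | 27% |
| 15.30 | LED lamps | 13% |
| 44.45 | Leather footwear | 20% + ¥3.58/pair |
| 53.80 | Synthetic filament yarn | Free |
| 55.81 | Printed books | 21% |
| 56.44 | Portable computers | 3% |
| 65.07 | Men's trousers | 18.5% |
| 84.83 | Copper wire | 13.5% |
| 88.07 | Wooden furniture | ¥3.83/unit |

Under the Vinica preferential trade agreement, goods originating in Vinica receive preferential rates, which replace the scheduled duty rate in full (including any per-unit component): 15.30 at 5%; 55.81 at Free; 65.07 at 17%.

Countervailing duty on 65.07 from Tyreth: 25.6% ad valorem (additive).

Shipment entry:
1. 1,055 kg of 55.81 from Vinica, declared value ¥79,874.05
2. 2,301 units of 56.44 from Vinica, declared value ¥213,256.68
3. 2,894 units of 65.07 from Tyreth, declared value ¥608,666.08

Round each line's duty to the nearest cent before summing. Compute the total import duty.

Line 1 (55.81, Vinica, 1,055 kg, ¥79,874.05):
Base rate for 55.81 is 21%.
Origin Vinica qualifies under the Ilesta–Vinica agreement and 55.81 is covered: preferential rate Free applies instead.
Duty = ¥79,874.05 × 0% = ¥0.00.
Line 2 (56.44, Vinica, 2,301 units, ¥213,256.68):
Base rate for 56.44 is 3%.
Origin Vinica is the FTA partner but 56.44 is not on the preference list; base rate stands.
Duty = ¥213,256.68 × 3% = ¥6,397.70.
Line 3 (65.07, Tyreth, 2,894 units, ¥608,666.08):
Base rate for 65.07 is 18.5%.
65.07 has an FTA preferential rate, but origin Tyreth is not Vinica; base rate stands.
Additional duty on 65.07 from Tyreth: +25.6%. Applied ad valorem rate: 18.5% + 25.6% = 44.1%.
Duty = ¥608,666.08 × 44.1% = ¥268,421.74.
Total = ¥0.00 + ¥6,397.70 + ¥268,421.74 = ¥274,819.44.

¥274,819.44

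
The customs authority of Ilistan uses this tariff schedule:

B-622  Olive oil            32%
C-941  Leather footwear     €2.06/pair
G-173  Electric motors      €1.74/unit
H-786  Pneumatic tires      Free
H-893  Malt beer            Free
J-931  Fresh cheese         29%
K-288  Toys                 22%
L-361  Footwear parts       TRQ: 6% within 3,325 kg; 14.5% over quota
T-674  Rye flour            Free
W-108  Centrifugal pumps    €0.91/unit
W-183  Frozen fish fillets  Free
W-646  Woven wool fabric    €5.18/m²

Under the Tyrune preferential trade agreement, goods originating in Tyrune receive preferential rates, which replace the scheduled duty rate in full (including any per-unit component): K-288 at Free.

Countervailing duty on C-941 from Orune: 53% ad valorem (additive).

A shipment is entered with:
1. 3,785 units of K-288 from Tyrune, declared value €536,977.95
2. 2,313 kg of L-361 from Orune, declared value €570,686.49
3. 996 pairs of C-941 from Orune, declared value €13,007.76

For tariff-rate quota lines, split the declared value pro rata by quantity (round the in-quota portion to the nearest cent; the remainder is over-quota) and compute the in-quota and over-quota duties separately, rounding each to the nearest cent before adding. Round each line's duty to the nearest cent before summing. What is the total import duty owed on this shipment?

€43,187.06

Line 1 (K-288, Tyrune, 3,785 units, €536,977.95):
Base rate for K-288 is 22%.
Origin Tyrune qualifies under the Ilistan–Tyrune agreement and K-288 is covered: preferential rate Free applies instead.
Duty = €536,977.95 × 0% = €0.00.
Line 2 (L-361, Orune, 2,313 kg, €570,686.49):
Code L-361 is under a tariff-rate quota (threshold 3,325 kg). Quantity 2,313 kg is within the quota, so the in-quota rate 6% applies to the full value.
Duty = €570,686.49 × 6% = €34,241.19.
Line 3 (C-941, Orune, 996 pairs, €13,007.76):
Base rate for C-941 is €2.06/pair.
Additional duty on C-941 from Orune: +53% ad valorem. Applied ad valorem rate = 53%.
Duty = €13,007.76 × 53% + 996 × €2.06 = €8,945.87.
Total = €0.00 + €34,241.19 + €8,945.87 = €43,187.06.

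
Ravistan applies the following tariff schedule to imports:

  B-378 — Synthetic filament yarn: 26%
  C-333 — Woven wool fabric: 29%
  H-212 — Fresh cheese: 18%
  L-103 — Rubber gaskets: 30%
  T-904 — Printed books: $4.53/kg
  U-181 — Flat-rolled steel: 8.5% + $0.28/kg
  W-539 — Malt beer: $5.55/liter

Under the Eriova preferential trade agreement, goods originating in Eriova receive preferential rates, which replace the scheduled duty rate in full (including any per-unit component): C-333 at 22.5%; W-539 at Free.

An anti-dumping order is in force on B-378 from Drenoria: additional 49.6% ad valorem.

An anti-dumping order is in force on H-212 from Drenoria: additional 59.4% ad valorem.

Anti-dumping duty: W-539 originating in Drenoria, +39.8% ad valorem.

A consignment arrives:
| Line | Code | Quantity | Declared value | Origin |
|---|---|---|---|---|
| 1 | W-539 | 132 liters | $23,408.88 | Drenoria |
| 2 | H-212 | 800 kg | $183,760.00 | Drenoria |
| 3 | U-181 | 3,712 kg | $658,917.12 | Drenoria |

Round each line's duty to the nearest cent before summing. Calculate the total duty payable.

$209,326.89

Line 1 (W-539, Drenoria, 132 liters, $23,408.88):
Base rate for W-539 is $5.55/liter.
W-539 has an FTA preferential rate, but origin Drenoria is not Eriova; base rate stands.
Additional duty on W-539 from Drenoria: +39.8% ad valorem. Applied ad valorem rate = 39.8%.
Duty = $23,408.88 × 39.8% + 132 × $5.55 = $10,049.33.
Line 2 (H-212, Drenoria, 800 kg, $183,760.00):
Base rate for H-212 is 18%.
Additional duty on H-212 from Drenoria: +59.4%. Applied ad valorem rate: 18% + 59.4% = 77.4%.
Duty = $183,760.00 × 77.4% = $142,230.24.
Line 3 (U-181, Drenoria, 3,712 kg, $658,917.12):
Base rate for U-181 is 8.5% + $0.28/kg.
Duty = $658,917.12 × 8.5% + 3,712 × $0.28 = $57,047.32.
Total = $10,049.33 + $142,230.24 + $57,047.32 = $209,326.89.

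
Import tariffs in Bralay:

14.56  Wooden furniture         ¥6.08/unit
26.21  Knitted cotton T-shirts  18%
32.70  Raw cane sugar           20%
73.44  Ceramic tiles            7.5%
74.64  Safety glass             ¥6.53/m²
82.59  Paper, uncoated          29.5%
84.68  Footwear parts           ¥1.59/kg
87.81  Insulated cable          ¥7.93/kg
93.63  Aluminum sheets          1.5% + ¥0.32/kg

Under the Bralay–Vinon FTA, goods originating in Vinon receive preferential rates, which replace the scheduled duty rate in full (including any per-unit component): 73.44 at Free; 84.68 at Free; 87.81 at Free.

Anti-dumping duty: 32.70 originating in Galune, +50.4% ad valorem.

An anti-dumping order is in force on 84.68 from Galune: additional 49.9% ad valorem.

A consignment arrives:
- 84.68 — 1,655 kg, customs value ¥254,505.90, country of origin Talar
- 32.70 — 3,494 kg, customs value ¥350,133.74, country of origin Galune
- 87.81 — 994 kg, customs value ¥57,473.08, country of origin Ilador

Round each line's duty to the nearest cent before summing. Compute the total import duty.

¥257,008.02

Line 1 (84.68, Talar, 1,655 kg, ¥254,505.90):
Base rate for 84.68 is ¥1.59/kg.
84.68 has an FTA preferential rate, but origin Talar is not Vinon; base rate stands.
The additional-duty order on 84.68 targets Galune, not Talar; it does not apply.
Duty = 1,655 × ¥1.59 = ¥2,631.45.
Line 2 (32.70, Galune, 3,494 kg, ¥350,133.74):
Base rate for 32.70 is 20%.
Additional duty on 32.70 from Galune: +50.4%. Applied ad valorem rate: 20% + 50.4% = 70.4%.
Duty = ¥350,133.74 × 70.4% = ¥246,494.15.
Line 3 (87.81, Ilador, 994 kg, ¥57,473.08):
Base rate for 87.81 is ¥7.93/kg.
87.81 has an FTA preferential rate, but origin Ilador is not Vinon; base rate stands.
Duty = 994 × ¥7.93 = ¥7,882.42.
Total = ¥2,631.45 + ¥246,494.15 + ¥7,882.42 = ¥257,008.02.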